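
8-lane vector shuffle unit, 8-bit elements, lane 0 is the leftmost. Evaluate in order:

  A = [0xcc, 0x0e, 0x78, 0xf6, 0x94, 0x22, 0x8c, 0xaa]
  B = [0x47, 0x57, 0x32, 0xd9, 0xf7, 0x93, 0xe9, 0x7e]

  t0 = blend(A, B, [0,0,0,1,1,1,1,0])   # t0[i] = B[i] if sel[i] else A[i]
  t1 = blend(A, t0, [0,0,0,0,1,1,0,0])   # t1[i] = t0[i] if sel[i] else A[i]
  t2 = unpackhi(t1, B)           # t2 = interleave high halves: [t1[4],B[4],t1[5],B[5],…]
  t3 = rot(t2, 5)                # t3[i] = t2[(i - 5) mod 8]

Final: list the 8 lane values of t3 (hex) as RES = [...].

  t0: cc 0e 78 d9 f7 93 e9 aa
  t1: cc 0e 78 f6 f7 93 8c aa
  t2: f7 f7 93 93 8c e9 aa 7e
  t3: 93 8c e9 aa 7e f7 f7 93

RES = [0x93, 0x8c, 0xe9, 0xaa, 0x7e, 0xf7, 0xf7, 0x93]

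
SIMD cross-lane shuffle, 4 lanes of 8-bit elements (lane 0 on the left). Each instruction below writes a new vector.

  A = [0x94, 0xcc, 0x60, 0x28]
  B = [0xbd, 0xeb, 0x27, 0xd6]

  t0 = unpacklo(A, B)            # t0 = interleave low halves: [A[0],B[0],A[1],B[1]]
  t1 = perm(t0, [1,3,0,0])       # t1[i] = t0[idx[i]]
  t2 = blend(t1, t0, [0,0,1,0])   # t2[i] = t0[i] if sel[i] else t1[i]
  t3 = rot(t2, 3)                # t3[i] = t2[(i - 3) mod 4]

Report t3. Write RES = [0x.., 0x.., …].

t0 = [0x94, 0xbd, 0xcc, 0xeb]
t1 = [0xbd, 0xeb, 0x94, 0x94]
t2 = [0xbd, 0xeb, 0xcc, 0x94]
t3 = [0xeb, 0xcc, 0x94, 0xbd]

RES = [ 0xeb  0xcc  0x94  0xbd ]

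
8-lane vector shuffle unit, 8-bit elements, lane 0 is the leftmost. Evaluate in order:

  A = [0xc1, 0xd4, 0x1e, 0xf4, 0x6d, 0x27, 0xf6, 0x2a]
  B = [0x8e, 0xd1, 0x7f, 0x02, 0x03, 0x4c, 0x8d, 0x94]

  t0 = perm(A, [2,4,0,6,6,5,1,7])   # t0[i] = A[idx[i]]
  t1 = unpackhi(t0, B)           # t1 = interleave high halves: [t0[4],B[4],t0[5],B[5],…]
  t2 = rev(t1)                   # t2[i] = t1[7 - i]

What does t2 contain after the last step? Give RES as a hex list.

  t0: 1e 6d c1 f6 f6 27 d4 2a
  t1: f6 03 27 4c d4 8d 2a 94
  t2: 94 2a 8d d4 4c 27 03 f6

RES = [ 0x94  0x2a  0x8d  0xd4  0x4c  0x27  0x03  0xf6 ]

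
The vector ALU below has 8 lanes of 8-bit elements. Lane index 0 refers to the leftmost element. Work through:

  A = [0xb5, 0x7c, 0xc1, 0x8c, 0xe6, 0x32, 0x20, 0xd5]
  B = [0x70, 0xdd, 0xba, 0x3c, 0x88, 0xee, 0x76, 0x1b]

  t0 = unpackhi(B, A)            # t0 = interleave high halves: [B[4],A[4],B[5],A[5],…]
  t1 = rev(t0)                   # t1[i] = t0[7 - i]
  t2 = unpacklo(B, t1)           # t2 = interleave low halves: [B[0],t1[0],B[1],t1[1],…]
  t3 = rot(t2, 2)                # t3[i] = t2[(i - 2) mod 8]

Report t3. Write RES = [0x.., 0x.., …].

t0 = [0x88, 0xe6, 0xee, 0x32, 0x76, 0x20, 0x1b, 0xd5]
t1 = [0xd5, 0x1b, 0x20, 0x76, 0x32, 0xee, 0xe6, 0x88]
t2 = [0x70, 0xd5, 0xdd, 0x1b, 0xba, 0x20, 0x3c, 0x76]
t3 = [0x3c, 0x76, 0x70, 0xd5, 0xdd, 0x1b, 0xba, 0x20]

RES = [ 0x3c  0x76  0x70  0xd5  0xdd  0x1b  0xba  0x20 ]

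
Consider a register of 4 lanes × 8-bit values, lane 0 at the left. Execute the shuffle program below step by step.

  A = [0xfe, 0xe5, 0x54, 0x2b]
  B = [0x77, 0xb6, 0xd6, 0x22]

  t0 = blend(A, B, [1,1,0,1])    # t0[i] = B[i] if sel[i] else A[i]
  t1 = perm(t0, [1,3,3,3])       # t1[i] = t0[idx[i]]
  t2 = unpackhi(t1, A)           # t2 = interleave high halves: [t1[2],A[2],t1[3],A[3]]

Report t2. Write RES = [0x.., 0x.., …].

  t0: 77 b6 54 22
  t1: b6 22 22 22
  t2: 22 54 22 2b

RES = [ 0x22  0x54  0x22  0x2b ]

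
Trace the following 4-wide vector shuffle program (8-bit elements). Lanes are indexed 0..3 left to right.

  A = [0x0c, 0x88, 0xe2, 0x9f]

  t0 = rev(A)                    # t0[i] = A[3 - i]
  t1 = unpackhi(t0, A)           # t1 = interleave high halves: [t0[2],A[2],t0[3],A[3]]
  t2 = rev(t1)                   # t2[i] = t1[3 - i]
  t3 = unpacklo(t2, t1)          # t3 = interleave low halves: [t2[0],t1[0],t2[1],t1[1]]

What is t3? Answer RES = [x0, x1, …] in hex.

RES = [0x9f, 0x88, 0x0c, 0xe2]

t0 = [0x9f, 0xe2, 0x88, 0x0c]
t1 = [0x88, 0xe2, 0x0c, 0x9f]
t2 = [0x9f, 0x0c, 0xe2, 0x88]
t3 = [0x9f, 0x88, 0x0c, 0xe2]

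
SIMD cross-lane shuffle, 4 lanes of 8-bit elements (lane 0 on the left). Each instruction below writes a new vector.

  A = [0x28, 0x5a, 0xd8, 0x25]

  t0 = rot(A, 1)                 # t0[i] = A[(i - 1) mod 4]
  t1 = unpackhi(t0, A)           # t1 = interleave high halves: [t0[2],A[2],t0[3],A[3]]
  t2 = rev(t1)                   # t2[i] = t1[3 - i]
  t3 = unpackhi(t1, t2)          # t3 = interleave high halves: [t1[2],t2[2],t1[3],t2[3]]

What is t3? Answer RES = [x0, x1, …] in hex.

  t0: 25 28 5a d8
  t1: 5a d8 d8 25
  t2: 25 d8 d8 5a
  t3: d8 d8 25 5a

RES = [ 0xd8  0xd8  0x25  0x5a ]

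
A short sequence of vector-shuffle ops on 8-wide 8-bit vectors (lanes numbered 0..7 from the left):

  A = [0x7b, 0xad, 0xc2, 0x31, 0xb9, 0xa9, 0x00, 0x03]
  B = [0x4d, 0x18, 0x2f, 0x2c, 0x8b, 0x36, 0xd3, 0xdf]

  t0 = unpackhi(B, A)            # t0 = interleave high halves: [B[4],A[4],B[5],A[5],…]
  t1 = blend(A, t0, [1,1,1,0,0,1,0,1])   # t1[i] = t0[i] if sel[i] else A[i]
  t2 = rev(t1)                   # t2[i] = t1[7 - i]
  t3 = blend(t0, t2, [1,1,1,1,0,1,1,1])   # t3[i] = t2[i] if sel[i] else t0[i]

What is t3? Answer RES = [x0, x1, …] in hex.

  t0: 8b b9 36 a9 d3 00 df 03
  t1: 8b b9 36 31 b9 00 00 03
  t2: 03 00 00 b9 31 36 b9 8b
  t3: 03 00 00 b9 d3 36 b9 8b

RES = [ 0x03  0x00  0x00  0xb9  0xd3  0x36  0xb9  0x8b ]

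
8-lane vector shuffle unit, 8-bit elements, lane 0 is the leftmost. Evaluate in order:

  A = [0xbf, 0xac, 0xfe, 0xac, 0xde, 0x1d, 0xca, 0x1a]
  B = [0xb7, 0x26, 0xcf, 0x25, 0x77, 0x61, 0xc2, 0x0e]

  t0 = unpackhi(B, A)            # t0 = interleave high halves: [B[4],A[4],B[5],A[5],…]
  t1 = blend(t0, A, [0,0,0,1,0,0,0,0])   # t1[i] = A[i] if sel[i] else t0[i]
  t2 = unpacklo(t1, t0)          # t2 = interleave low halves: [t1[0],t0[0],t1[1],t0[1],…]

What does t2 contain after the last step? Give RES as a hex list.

RES = [0x77, 0x77, 0xde, 0xde, 0x61, 0x61, 0xac, 0x1d]

→ t0 |77|de|61|1d|c2|ca|0e|1a|
→ t1 |77|de|61|ac|c2|ca|0e|1a|
→ t2 |77|77|de|de|61|61|ac|1d|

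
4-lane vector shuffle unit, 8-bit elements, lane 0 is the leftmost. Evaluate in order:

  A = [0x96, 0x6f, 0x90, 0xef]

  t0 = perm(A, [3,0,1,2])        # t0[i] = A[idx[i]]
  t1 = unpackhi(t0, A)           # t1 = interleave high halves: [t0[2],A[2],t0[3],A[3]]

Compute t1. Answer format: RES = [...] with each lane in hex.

RES = [ 0x6f  0x90  0x90  0xef ]

  t0: ef 96 6f 90
  t1: 6f 90 90 ef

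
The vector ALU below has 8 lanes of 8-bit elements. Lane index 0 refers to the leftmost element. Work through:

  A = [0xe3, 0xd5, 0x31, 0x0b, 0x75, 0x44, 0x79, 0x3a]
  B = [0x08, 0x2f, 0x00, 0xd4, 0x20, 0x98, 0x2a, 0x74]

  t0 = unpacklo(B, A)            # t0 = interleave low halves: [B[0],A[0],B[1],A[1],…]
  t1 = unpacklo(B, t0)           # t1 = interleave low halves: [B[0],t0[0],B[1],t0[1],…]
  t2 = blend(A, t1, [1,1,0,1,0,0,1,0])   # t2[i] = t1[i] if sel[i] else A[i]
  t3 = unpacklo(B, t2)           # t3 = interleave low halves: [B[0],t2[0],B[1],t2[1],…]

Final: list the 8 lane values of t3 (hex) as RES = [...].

RES = [0x08, 0x08, 0x2f, 0x08, 0x00, 0x31, 0xd4, 0xe3]

  t0: 08 e3 2f d5 00 31 d4 0b
  t1: 08 08 2f e3 00 2f d4 d5
  t2: 08 08 31 e3 75 44 d4 3a
  t3: 08 08 2f 08 00 31 d4 e3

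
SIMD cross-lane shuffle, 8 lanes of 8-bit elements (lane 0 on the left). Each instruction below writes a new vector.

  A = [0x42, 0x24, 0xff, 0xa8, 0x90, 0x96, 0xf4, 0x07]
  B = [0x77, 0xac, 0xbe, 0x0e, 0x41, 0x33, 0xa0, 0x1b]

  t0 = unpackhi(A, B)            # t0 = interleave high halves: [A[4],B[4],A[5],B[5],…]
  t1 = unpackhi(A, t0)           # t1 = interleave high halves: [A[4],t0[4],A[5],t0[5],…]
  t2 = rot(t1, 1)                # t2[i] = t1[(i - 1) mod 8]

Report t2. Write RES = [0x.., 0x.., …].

RES = [0x1b, 0x90, 0xf4, 0x96, 0xa0, 0xf4, 0x07, 0x07]

  t0: 90 41 96 33 f4 a0 07 1b
  t1: 90 f4 96 a0 f4 07 07 1b
  t2: 1b 90 f4 96 a0 f4 07 07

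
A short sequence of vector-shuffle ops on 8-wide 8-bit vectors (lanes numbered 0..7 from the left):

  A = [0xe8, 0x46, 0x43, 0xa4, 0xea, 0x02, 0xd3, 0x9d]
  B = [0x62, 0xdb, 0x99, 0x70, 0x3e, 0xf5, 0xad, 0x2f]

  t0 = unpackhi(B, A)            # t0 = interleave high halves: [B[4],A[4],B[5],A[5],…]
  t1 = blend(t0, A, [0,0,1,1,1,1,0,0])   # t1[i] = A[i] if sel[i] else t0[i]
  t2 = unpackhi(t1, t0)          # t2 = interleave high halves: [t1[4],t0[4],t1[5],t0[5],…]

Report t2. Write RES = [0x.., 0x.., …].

→ t0 |3e|ea|f5|02|ad|d3|2f|9d|
→ t1 |3e|ea|43|a4|ea|02|2f|9d|
→ t2 |ea|ad|02|d3|2f|2f|9d|9d|

RES = [ 0xea  0xad  0x02  0xd3  0x2f  0x2f  0x9d  0x9d ]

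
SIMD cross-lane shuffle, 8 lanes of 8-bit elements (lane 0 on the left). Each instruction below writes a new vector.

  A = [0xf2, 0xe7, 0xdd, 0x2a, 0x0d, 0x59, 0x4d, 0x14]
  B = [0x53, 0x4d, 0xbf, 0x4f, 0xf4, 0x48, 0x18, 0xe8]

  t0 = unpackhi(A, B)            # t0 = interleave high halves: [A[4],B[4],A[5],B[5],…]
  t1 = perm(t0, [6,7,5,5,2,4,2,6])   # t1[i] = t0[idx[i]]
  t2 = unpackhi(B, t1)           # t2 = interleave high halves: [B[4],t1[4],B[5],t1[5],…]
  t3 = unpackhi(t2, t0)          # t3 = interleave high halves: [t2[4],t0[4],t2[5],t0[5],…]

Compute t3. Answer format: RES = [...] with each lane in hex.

RES = [0x18, 0x4d, 0x59, 0x18, 0xe8, 0x14, 0x14, 0xe8]

→ t0 |0d|f4|59|48|4d|18|14|e8|
→ t1 |14|e8|18|18|59|4d|59|14|
→ t2 |f4|59|48|4d|18|59|e8|14|
→ t3 |18|4d|59|18|e8|14|14|e8|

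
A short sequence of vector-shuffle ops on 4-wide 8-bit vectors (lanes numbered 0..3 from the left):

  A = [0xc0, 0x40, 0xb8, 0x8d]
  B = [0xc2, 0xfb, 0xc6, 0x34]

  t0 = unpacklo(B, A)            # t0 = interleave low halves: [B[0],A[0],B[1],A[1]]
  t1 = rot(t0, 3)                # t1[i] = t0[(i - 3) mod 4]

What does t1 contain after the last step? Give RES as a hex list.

RES = [ 0xc0  0xfb  0x40  0xc2 ]

t0 = [0xc2, 0xc0, 0xfb, 0x40]
t1 = [0xc0, 0xfb, 0x40, 0xc2]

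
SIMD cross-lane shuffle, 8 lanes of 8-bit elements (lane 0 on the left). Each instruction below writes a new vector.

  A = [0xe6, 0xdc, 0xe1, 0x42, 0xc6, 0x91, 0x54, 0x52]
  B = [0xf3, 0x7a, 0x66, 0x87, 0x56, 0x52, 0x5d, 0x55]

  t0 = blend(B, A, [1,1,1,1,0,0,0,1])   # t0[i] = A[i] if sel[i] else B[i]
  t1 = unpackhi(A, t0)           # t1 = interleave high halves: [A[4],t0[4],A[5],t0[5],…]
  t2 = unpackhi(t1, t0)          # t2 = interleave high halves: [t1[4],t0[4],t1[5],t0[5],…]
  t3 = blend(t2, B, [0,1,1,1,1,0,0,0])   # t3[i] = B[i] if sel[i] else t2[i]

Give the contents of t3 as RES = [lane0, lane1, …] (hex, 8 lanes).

RES = [0x54, 0x7a, 0x66, 0x87, 0x56, 0x5d, 0x52, 0x52]

  t0: e6 dc e1 42 56 52 5d 52
  t1: c6 56 91 52 54 5d 52 52
  t2: 54 56 5d 52 52 5d 52 52
  t3: 54 7a 66 87 56 5d 52 52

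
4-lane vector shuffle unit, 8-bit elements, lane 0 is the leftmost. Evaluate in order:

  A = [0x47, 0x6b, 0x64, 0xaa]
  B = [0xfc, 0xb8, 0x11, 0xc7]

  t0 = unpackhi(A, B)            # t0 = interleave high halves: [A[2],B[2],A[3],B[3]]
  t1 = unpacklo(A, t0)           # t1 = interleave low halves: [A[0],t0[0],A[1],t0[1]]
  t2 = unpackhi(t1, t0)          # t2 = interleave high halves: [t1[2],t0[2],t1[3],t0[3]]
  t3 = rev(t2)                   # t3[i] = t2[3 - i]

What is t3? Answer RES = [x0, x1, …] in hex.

RES = [ 0xc7  0x11  0xaa  0x6b ]

t0 = [0x64, 0x11, 0xaa, 0xc7]
t1 = [0x47, 0x64, 0x6b, 0x11]
t2 = [0x6b, 0xaa, 0x11, 0xc7]
t3 = [0xc7, 0x11, 0xaa, 0x6b]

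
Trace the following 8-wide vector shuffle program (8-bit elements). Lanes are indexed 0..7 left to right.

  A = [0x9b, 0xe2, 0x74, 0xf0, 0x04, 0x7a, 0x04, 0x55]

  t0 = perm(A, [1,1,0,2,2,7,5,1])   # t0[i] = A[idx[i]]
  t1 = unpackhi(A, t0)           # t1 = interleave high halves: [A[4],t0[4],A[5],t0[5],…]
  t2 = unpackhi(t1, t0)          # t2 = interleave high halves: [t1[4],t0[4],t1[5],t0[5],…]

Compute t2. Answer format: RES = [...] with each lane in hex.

RES = [ 0x04  0x74  0x7a  0x55  0x55  0x7a  0xe2  0xe2 ]

→ t0 |e2|e2|9b|74|74|55|7a|e2|
→ t1 |04|74|7a|55|04|7a|55|e2|
→ t2 |04|74|7a|55|55|7a|e2|e2|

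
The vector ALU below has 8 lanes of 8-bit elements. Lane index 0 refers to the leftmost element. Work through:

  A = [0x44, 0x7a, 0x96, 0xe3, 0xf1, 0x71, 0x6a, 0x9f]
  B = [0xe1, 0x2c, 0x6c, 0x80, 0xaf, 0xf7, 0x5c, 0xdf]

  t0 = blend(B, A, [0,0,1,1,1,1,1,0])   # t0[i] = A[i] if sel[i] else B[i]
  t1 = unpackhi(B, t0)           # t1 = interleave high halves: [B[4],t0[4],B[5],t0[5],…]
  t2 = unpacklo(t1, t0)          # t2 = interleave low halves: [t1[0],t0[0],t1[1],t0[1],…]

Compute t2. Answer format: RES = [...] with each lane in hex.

t0 = [0xe1, 0x2c, 0x96, 0xe3, 0xf1, 0x71, 0x6a, 0xdf]
t1 = [0xaf, 0xf1, 0xf7, 0x71, 0x5c, 0x6a, 0xdf, 0xdf]
t2 = [0xaf, 0xe1, 0xf1, 0x2c, 0xf7, 0x96, 0x71, 0xe3]

RES = [0xaf, 0xe1, 0xf1, 0x2c, 0xf7, 0x96, 0x71, 0xe3]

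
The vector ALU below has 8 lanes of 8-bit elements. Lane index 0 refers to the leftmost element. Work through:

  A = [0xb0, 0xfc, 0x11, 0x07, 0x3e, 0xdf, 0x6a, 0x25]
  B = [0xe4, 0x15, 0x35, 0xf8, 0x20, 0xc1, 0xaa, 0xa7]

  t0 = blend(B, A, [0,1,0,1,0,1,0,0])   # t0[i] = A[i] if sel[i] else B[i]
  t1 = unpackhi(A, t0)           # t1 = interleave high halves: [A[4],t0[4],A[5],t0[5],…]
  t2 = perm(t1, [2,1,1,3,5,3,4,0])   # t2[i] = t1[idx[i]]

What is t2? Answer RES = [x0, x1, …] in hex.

→ t0 |e4|fc|35|07|20|df|aa|a7|
→ t1 |3e|20|df|df|6a|aa|25|a7|
→ t2 |df|20|20|df|aa|df|6a|3e|

RES = [ 0xdf  0x20  0x20  0xdf  0xaa  0xdf  0x6a  0x3e ]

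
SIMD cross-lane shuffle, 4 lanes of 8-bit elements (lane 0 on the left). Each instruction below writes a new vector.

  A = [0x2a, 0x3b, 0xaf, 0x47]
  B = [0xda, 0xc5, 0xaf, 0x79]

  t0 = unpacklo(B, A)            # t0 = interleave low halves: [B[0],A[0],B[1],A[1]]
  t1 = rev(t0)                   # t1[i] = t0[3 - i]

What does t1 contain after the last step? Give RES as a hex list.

RES = [ 0x3b  0xc5  0x2a  0xda ]

→ t0 |da|2a|c5|3b|
→ t1 |3b|c5|2a|da|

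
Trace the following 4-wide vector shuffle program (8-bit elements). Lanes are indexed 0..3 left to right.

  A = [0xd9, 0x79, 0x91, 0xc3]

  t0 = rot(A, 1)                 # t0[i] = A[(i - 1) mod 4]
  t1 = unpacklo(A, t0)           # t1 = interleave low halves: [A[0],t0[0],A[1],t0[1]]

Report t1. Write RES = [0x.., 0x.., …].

→ t0 |c3|d9|79|91|
→ t1 |d9|c3|79|d9|

RES = [ 0xd9  0xc3  0x79  0xd9 ]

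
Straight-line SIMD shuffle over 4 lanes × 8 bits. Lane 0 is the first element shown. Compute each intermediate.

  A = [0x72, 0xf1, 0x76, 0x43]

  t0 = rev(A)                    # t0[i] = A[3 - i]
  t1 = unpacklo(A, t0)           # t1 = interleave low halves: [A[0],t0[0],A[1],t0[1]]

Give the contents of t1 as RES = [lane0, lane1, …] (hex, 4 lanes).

t0 = [0x43, 0x76, 0xf1, 0x72]
t1 = [0x72, 0x43, 0xf1, 0x76]

RES = [ 0x72  0x43  0xf1  0x76 ]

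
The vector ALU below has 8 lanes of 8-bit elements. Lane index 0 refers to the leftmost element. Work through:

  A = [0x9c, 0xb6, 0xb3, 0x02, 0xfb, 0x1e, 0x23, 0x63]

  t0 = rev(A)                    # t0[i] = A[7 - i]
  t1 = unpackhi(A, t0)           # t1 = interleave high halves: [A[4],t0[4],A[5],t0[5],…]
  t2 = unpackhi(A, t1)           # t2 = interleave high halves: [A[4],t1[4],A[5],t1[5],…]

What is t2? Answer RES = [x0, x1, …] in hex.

  t0: 63 23 1e fb 02 b3 b6 9c
  t1: fb 02 1e b3 23 b6 63 9c
  t2: fb 23 1e b6 23 63 63 9c

RES = [0xfb, 0x23, 0x1e, 0xb6, 0x23, 0x63, 0x63, 0x9c]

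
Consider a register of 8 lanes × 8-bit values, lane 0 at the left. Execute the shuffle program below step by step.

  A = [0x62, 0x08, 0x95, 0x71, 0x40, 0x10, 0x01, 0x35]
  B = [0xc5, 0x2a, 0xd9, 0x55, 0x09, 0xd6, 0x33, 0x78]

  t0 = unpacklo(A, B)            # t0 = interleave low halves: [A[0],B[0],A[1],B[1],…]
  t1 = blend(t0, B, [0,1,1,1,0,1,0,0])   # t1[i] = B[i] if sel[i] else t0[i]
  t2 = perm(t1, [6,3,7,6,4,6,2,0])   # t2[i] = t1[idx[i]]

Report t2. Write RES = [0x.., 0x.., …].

  t0: 62 c5 08 2a 95 d9 71 55
  t1: 62 2a d9 55 95 d6 71 55
  t2: 71 55 55 71 95 71 d9 62

RES = [ 0x71  0x55  0x55  0x71  0x95  0x71  0xd9  0x62 ]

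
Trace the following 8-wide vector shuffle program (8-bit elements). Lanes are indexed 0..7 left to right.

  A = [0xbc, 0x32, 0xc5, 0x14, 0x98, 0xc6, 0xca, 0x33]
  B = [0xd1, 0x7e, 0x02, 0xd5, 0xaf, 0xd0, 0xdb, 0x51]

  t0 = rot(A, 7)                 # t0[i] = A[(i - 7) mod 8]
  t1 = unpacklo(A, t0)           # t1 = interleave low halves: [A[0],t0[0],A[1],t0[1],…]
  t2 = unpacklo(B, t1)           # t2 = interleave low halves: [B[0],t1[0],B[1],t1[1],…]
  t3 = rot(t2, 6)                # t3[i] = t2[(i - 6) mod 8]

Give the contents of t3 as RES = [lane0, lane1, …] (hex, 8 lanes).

→ t0 |32|c5|14|98|c6|ca|33|bc|
→ t1 |bc|32|32|c5|c5|14|14|98|
→ t2 |d1|bc|7e|32|02|32|d5|c5|
→ t3 |7e|32|02|32|d5|c5|d1|bc|

RES = [0x7e, 0x32, 0x02, 0x32, 0xd5, 0xc5, 0xd1, 0xbc]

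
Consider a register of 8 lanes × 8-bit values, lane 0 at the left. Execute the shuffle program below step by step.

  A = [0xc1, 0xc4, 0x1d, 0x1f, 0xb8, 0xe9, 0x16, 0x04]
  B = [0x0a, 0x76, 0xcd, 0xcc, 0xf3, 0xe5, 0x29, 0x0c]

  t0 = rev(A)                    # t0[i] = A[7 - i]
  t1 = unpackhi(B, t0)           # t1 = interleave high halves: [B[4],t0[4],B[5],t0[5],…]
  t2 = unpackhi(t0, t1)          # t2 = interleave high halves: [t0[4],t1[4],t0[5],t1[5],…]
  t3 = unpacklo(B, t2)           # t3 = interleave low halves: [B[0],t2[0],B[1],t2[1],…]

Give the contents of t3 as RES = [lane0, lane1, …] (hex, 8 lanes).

→ t0 |04|16|e9|b8|1f|1d|c4|c1|
→ t1 |f3|1f|e5|1d|29|c4|0c|c1|
→ t2 |1f|29|1d|c4|c4|0c|c1|c1|
→ t3 |0a|1f|76|29|cd|1d|cc|c4|

RES = [ 0x0a  0x1f  0x76  0x29  0xcd  0x1d  0xcc  0xc4 ]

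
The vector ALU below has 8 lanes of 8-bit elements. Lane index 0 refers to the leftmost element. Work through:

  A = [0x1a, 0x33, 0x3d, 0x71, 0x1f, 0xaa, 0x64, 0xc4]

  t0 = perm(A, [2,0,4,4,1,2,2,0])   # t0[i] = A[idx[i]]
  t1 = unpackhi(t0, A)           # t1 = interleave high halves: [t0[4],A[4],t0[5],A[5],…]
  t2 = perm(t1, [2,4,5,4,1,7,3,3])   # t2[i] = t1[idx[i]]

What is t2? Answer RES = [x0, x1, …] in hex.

→ t0 |3d|1a|1f|1f|33|3d|3d|1a|
→ t1 |33|1f|3d|aa|3d|64|1a|c4|
→ t2 |3d|3d|64|3d|1f|c4|aa|aa|

RES = [ 0x3d  0x3d  0x64  0x3d  0x1f  0xc4  0xaa  0xaa ]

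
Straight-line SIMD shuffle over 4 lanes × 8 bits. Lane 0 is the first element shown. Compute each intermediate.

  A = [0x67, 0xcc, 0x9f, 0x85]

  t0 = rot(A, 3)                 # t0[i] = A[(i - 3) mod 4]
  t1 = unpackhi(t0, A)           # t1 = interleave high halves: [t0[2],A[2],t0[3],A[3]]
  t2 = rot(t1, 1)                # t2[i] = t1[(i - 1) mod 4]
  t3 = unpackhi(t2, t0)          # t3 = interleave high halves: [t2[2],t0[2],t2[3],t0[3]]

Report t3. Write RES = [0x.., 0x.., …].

RES = [ 0x9f  0x85  0x67  0x67 ]

→ t0 |cc|9f|85|67|
→ t1 |85|9f|67|85|
→ t2 |85|85|9f|67|
→ t3 |9f|85|67|67|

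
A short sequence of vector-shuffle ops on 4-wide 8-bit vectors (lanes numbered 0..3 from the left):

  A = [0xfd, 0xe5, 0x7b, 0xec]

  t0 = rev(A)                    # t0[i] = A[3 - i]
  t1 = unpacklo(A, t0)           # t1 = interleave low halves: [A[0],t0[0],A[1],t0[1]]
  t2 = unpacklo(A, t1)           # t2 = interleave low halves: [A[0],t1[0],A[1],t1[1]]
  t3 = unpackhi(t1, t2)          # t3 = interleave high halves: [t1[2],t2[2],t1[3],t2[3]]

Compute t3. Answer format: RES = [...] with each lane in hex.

RES = [ 0xe5  0xe5  0x7b  0xec ]

  t0: ec 7b e5 fd
  t1: fd ec e5 7b
  t2: fd fd e5 ec
  t3: e5 e5 7b ec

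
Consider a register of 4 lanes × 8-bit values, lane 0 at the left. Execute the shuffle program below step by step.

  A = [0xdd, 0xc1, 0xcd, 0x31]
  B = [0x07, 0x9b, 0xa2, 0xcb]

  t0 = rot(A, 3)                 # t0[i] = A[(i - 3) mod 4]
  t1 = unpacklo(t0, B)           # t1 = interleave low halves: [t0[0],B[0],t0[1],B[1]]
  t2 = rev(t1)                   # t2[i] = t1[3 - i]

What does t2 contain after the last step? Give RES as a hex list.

→ t0 |c1|cd|31|dd|
→ t1 |c1|07|cd|9b|
→ t2 |9b|cd|07|c1|

RES = [0x9b, 0xcd, 0x07, 0xc1]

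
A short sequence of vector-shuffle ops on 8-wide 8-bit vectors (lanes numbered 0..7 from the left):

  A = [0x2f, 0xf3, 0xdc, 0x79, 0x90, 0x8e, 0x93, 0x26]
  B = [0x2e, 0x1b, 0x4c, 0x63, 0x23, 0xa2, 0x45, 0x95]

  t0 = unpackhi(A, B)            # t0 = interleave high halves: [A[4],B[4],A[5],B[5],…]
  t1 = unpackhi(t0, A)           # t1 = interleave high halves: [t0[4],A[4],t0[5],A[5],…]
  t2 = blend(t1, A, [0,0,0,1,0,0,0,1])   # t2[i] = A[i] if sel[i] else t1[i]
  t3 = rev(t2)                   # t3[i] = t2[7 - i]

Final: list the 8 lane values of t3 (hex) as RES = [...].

t0 = [0x90, 0x23, 0x8e, 0xa2, 0x93, 0x45, 0x26, 0x95]
t1 = [0x93, 0x90, 0x45, 0x8e, 0x26, 0x93, 0x95, 0x26]
t2 = [0x93, 0x90, 0x45, 0x79, 0x26, 0x93, 0x95, 0x26]
t3 = [0x26, 0x95, 0x93, 0x26, 0x79, 0x45, 0x90, 0x93]

RES = [0x26, 0x95, 0x93, 0x26, 0x79, 0x45, 0x90, 0x93]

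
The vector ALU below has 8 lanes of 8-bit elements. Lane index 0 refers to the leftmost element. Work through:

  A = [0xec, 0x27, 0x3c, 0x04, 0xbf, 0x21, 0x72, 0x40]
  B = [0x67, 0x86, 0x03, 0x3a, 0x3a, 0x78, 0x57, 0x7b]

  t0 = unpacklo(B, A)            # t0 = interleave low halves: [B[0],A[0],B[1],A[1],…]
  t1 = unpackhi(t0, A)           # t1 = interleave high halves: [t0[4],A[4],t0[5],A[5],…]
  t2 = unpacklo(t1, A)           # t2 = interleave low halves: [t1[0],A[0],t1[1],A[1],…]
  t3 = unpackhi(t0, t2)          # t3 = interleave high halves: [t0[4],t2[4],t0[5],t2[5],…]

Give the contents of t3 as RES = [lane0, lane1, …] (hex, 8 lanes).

t0 = [0x67, 0xec, 0x86, 0x27, 0x03, 0x3c, 0x3a, 0x04]
t1 = [0x03, 0xbf, 0x3c, 0x21, 0x3a, 0x72, 0x04, 0x40]
t2 = [0x03, 0xec, 0xbf, 0x27, 0x3c, 0x3c, 0x21, 0x04]
t3 = [0x03, 0x3c, 0x3c, 0x3c, 0x3a, 0x21, 0x04, 0x04]

RES = [ 0x03  0x3c  0x3c  0x3c  0x3a  0x21  0x04  0x04 ]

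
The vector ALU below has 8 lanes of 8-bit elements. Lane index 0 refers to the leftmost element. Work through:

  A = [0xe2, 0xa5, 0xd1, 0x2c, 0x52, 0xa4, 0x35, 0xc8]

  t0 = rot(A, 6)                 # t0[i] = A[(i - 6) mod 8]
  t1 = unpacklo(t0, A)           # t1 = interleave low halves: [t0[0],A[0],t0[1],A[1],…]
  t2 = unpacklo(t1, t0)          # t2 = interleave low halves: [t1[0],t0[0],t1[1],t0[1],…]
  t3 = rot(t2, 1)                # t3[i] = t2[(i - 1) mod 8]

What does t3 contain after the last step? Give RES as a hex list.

t0 = [0xd1, 0x2c, 0x52, 0xa4, 0x35, 0xc8, 0xe2, 0xa5]
t1 = [0xd1, 0xe2, 0x2c, 0xa5, 0x52, 0xd1, 0xa4, 0x2c]
t2 = [0xd1, 0xd1, 0xe2, 0x2c, 0x2c, 0x52, 0xa5, 0xa4]
t3 = [0xa4, 0xd1, 0xd1, 0xe2, 0x2c, 0x2c, 0x52, 0xa5]

RES = [0xa4, 0xd1, 0xd1, 0xe2, 0x2c, 0x2c, 0x52, 0xa5]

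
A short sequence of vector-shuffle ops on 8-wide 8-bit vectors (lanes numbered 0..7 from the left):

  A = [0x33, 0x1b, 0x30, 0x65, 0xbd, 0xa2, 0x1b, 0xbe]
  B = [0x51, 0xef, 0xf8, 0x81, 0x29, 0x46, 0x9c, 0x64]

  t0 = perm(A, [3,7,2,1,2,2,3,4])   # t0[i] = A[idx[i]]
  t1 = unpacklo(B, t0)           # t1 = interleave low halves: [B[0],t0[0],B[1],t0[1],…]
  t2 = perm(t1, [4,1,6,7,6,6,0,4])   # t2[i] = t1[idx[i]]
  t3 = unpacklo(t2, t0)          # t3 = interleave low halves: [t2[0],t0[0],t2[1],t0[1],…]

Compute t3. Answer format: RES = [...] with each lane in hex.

RES = [ 0xf8  0x65  0x65  0xbe  0x81  0x30  0x1b  0x1b ]

t0 = [0x65, 0xbe, 0x30, 0x1b, 0x30, 0x30, 0x65, 0xbd]
t1 = [0x51, 0x65, 0xef, 0xbe, 0xf8, 0x30, 0x81, 0x1b]
t2 = [0xf8, 0x65, 0x81, 0x1b, 0x81, 0x81, 0x51, 0xf8]
t3 = [0xf8, 0x65, 0x65, 0xbe, 0x81, 0x30, 0x1b, 0x1b]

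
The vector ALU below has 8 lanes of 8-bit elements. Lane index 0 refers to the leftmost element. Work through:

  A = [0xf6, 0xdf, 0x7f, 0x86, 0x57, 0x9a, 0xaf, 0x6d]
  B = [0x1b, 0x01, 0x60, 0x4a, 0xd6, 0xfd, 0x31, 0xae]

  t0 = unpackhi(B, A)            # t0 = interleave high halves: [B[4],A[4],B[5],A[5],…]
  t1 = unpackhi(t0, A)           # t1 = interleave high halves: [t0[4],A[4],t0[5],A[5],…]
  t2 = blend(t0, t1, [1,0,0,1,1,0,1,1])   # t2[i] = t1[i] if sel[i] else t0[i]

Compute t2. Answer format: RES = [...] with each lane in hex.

RES = [0x31, 0x57, 0xfd, 0x9a, 0xae, 0xaf, 0x6d, 0x6d]

→ t0 |d6|57|fd|9a|31|af|ae|6d|
→ t1 |31|57|af|9a|ae|af|6d|6d|
→ t2 |31|57|fd|9a|ae|af|6d|6d|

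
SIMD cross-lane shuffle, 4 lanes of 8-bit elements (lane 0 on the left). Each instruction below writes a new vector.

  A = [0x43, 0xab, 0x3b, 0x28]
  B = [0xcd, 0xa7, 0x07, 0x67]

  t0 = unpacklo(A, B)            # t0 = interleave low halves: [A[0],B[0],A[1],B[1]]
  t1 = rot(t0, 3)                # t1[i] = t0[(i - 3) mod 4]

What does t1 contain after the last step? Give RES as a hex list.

RES = [ 0xcd  0xab  0xa7  0x43 ]

→ t0 |43|cd|ab|a7|
→ t1 |cd|ab|a7|43|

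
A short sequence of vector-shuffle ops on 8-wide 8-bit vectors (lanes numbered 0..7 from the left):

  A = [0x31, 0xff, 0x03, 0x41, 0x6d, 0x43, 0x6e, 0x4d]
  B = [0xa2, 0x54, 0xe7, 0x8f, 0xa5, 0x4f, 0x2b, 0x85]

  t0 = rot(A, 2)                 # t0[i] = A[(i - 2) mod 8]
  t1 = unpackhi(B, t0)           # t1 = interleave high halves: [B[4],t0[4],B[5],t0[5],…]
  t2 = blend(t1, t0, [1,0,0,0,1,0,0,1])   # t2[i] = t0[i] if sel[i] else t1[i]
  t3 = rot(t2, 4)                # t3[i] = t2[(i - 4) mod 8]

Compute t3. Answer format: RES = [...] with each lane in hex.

RES = [0x03, 0x6d, 0x85, 0x43, 0x6e, 0x03, 0x4f, 0x41]

  t0: 6e 4d 31 ff 03 41 6d 43
  t1: a5 03 4f 41 2b 6d 85 43
  t2: 6e 03 4f 41 03 6d 85 43
  t3: 03 6d 85 43 6e 03 4f 41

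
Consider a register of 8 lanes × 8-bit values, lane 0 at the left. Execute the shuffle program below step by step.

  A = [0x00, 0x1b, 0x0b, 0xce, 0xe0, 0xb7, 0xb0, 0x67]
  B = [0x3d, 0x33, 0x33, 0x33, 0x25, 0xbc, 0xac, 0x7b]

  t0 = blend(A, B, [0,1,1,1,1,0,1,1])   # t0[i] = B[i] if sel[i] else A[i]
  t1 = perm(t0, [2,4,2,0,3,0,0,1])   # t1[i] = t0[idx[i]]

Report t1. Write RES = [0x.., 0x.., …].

RES = [ 0x33  0x25  0x33  0x00  0x33  0x00  0x00  0x33 ]

t0 = [0x00, 0x33, 0x33, 0x33, 0x25, 0xb7, 0xac, 0x7b]
t1 = [0x33, 0x25, 0x33, 0x00, 0x33, 0x00, 0x00, 0x33]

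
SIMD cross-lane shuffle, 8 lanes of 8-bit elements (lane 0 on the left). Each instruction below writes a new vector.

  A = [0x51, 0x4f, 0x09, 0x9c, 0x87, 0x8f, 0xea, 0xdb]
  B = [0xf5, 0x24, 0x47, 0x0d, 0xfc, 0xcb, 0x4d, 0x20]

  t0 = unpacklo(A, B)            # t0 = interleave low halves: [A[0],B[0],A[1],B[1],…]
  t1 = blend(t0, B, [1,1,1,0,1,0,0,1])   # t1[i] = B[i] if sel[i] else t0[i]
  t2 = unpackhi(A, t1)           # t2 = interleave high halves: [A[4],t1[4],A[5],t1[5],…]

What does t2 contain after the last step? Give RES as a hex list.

→ t0 |51|f5|4f|24|09|47|9c|0d|
→ t1 |f5|24|47|24|fc|47|9c|20|
→ t2 |87|fc|8f|47|ea|9c|db|20|

RES = [0x87, 0xfc, 0x8f, 0x47, 0xea, 0x9c, 0xdb, 0x20]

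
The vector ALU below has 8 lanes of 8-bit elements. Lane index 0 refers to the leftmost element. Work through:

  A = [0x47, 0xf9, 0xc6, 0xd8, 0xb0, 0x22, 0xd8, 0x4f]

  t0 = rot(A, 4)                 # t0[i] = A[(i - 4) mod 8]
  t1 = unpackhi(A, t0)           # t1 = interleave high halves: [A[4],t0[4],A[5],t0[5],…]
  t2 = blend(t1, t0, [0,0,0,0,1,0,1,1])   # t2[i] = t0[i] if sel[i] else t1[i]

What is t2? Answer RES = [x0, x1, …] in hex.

RES = [ 0xb0  0x47  0x22  0xf9  0x47  0xc6  0xc6  0xd8 ]

  t0: b0 22 d8 4f 47 f9 c6 d8
  t1: b0 47 22 f9 d8 c6 4f d8
  t2: b0 47 22 f9 47 c6 c6 d8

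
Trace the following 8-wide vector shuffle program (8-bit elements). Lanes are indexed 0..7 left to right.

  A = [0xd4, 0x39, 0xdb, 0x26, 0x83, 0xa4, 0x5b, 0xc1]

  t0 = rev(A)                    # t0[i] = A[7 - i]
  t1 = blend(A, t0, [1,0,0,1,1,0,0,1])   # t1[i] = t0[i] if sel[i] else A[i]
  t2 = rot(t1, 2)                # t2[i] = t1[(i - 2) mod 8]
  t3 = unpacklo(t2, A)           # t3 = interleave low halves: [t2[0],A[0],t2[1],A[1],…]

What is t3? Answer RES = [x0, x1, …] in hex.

RES = [ 0x5b  0xd4  0xd4  0x39  0xc1  0xdb  0x39  0x26 ]

  t0: c1 5b a4 83 26 db 39 d4
  t1: c1 39 db 83 26 a4 5b d4
  t2: 5b d4 c1 39 db 83 26 a4
  t3: 5b d4 d4 39 c1 db 39 26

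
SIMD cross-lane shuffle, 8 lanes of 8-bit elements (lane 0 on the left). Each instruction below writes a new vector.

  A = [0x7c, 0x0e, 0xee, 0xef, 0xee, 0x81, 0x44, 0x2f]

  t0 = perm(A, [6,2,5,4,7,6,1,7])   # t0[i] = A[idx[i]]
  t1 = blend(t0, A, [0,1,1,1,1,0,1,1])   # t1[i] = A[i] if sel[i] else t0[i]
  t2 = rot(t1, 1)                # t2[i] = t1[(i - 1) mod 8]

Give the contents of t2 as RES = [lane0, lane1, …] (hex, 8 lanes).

RES = [0x2f, 0x44, 0x0e, 0xee, 0xef, 0xee, 0x44, 0x44]

t0 = [0x44, 0xee, 0x81, 0xee, 0x2f, 0x44, 0x0e, 0x2f]
t1 = [0x44, 0x0e, 0xee, 0xef, 0xee, 0x44, 0x44, 0x2f]
t2 = [0x2f, 0x44, 0x0e, 0xee, 0xef, 0xee, 0x44, 0x44]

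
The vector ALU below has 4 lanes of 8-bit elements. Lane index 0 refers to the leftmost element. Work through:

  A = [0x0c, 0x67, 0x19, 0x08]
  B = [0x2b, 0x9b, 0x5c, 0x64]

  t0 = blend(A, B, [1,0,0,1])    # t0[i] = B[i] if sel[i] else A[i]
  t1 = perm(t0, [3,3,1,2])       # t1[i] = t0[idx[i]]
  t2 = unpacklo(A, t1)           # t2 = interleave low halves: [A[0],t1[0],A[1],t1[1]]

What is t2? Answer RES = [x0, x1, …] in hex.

RES = [0x0c, 0x64, 0x67, 0x64]

t0 = [0x2b, 0x67, 0x19, 0x64]
t1 = [0x64, 0x64, 0x67, 0x19]
t2 = [0x0c, 0x64, 0x67, 0x64]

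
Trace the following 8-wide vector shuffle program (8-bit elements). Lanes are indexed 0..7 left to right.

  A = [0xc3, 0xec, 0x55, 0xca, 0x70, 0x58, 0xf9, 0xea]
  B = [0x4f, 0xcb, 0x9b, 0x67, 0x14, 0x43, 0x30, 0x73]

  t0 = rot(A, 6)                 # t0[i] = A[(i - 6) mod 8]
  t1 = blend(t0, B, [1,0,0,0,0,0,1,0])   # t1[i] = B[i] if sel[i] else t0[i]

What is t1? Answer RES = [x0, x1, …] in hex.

RES = [0x4f, 0xca, 0x70, 0x58, 0xf9, 0xea, 0x30, 0xec]

→ t0 |55|ca|70|58|f9|ea|c3|ec|
→ t1 |4f|ca|70|58|f9|ea|30|ec|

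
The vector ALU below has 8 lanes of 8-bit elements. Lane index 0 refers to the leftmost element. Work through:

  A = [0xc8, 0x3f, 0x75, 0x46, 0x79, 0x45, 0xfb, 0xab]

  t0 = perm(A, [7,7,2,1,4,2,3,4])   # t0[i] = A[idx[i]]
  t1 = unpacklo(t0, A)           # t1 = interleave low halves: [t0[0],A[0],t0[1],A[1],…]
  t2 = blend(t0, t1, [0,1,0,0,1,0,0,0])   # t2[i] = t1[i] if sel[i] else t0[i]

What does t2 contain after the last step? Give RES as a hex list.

RES = [ 0xab  0xc8  0x75  0x3f  0x75  0x75  0x46  0x79 ]

  t0: ab ab 75 3f 79 75 46 79
  t1: ab c8 ab 3f 75 75 3f 46
  t2: ab c8 75 3f 75 75 46 79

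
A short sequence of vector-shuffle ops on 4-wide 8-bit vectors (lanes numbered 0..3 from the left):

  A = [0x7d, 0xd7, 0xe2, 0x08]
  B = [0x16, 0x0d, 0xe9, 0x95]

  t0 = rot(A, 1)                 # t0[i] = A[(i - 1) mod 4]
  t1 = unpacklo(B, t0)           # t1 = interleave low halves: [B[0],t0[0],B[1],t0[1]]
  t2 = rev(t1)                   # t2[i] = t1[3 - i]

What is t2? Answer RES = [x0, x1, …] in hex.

  t0: 08 7d d7 e2
  t1: 16 08 0d 7d
  t2: 7d 0d 08 16

RES = [ 0x7d  0x0d  0x08  0x16 ]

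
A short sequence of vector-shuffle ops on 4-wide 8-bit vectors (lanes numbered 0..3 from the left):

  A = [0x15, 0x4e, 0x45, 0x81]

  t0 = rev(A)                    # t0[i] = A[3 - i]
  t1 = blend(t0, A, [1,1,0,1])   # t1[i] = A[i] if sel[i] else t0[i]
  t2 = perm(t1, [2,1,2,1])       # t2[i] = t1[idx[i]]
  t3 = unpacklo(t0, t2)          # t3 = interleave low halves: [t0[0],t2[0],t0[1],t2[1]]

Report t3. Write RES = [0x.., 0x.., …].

  t0: 81 45 4e 15
  t1: 15 4e 4e 81
  t2: 4e 4e 4e 4e
  t3: 81 4e 45 4e

RES = [ 0x81  0x4e  0x45  0x4e ]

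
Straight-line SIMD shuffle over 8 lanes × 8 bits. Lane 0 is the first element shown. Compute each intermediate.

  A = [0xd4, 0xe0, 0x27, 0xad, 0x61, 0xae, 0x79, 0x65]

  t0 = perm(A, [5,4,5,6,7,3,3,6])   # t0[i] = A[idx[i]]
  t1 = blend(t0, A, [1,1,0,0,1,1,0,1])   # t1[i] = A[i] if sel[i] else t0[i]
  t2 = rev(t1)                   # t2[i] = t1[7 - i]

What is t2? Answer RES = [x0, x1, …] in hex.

RES = [0x65, 0xad, 0xae, 0x61, 0x79, 0xae, 0xe0, 0xd4]

  t0: ae 61 ae 79 65 ad ad 79
  t1: d4 e0 ae 79 61 ae ad 65
  t2: 65 ad ae 61 79 ae e0 d4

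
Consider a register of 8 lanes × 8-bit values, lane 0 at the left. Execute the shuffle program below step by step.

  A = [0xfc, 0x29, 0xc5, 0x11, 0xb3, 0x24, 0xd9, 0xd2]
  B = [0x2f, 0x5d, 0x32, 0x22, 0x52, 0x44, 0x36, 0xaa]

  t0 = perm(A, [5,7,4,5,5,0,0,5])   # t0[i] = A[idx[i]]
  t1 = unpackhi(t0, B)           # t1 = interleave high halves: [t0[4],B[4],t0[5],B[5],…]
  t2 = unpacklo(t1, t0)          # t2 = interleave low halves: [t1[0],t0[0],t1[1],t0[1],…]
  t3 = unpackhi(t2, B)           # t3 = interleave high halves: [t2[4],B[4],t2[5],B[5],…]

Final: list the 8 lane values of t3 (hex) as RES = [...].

t0 = [0x24, 0xd2, 0xb3, 0x24, 0x24, 0xfc, 0xfc, 0x24]
t1 = [0x24, 0x52, 0xfc, 0x44, 0xfc, 0x36, 0x24, 0xaa]
t2 = [0x24, 0x24, 0x52, 0xd2, 0xfc, 0xb3, 0x44, 0x24]
t3 = [0xfc, 0x52, 0xb3, 0x44, 0x44, 0x36, 0x24, 0xaa]

RES = [ 0xfc  0x52  0xb3  0x44  0x44  0x36  0x24  0xaa ]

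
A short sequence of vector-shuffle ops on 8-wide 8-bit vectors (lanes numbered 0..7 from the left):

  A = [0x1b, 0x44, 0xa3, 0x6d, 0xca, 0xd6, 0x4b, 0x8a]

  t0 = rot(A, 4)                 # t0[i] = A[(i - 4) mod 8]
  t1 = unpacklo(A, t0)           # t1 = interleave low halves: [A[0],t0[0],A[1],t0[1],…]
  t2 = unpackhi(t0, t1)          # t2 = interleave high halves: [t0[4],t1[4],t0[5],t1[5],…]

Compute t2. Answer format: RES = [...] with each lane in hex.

RES = [ 0x1b  0xa3  0x44  0x4b  0xa3  0x6d  0x6d  0x8a ]

  t0: ca d6 4b 8a 1b 44 a3 6d
  t1: 1b ca 44 d6 a3 4b 6d 8a
  t2: 1b a3 44 4b a3 6d 6d 8a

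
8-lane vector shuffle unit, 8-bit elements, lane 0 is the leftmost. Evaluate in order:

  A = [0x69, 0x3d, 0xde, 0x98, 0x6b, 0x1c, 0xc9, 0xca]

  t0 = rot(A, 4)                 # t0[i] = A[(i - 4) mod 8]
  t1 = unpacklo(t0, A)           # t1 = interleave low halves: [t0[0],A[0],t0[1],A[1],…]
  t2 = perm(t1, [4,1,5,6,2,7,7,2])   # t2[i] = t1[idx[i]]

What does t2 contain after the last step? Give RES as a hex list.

  t0: 6b 1c c9 ca 69 3d de 98
  t1: 6b 69 1c 3d c9 de ca 98
  t2: c9 69 de ca 1c 98 98 1c

RES = [ 0xc9  0x69  0xde  0xca  0x1c  0x98  0x98  0x1c ]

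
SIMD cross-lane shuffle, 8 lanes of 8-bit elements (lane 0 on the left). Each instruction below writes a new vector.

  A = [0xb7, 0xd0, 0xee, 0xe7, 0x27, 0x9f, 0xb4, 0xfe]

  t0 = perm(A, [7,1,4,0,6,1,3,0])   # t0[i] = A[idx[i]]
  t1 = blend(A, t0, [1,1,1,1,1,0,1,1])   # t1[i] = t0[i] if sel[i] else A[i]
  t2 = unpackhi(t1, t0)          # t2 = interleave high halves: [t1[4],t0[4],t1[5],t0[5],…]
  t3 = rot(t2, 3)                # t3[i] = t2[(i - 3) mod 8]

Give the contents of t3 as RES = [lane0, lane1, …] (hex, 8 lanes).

RES = [0xe7, 0xb7, 0xb7, 0xb4, 0xb4, 0x9f, 0xd0, 0xe7]

  t0: fe d0 27 b7 b4 d0 e7 b7
  t1: fe d0 27 b7 b4 9f e7 b7
  t2: b4 b4 9f d0 e7 e7 b7 b7
  t3: e7 b7 b7 b4 b4 9f d0 e7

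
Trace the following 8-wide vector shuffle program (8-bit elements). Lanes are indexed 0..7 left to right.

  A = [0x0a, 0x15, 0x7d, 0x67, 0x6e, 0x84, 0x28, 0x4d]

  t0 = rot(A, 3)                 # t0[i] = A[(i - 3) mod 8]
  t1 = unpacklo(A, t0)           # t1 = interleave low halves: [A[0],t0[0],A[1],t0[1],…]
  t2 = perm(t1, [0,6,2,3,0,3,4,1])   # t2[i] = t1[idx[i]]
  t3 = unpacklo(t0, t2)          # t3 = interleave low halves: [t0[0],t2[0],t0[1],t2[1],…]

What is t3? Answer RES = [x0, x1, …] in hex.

t0 = [0x84, 0x28, 0x4d, 0x0a, 0x15, 0x7d, 0x67, 0x6e]
t1 = [0x0a, 0x84, 0x15, 0x28, 0x7d, 0x4d, 0x67, 0x0a]
t2 = [0x0a, 0x67, 0x15, 0x28, 0x0a, 0x28, 0x7d, 0x84]
t3 = [0x84, 0x0a, 0x28, 0x67, 0x4d, 0x15, 0x0a, 0x28]

RES = [0x84, 0x0a, 0x28, 0x67, 0x4d, 0x15, 0x0a, 0x28]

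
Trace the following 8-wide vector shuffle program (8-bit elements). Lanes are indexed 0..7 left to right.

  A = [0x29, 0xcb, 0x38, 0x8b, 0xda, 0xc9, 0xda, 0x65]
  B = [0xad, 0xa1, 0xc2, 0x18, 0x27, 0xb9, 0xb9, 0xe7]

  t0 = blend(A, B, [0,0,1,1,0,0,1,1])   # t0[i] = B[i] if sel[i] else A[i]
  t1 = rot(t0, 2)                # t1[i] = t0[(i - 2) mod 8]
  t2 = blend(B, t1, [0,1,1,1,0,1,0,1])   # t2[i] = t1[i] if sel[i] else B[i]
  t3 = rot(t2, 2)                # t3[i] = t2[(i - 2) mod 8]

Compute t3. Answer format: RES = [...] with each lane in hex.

RES = [0xb9, 0xc9, 0xad, 0xe7, 0x29, 0xcb, 0x27, 0x18]

t0 = [0x29, 0xcb, 0xc2, 0x18, 0xda, 0xc9, 0xb9, 0xe7]
t1 = [0xb9, 0xe7, 0x29, 0xcb, 0xc2, 0x18, 0xda, 0xc9]
t2 = [0xad, 0xe7, 0x29, 0xcb, 0x27, 0x18, 0xb9, 0xc9]
t3 = [0xb9, 0xc9, 0xad, 0xe7, 0x29, 0xcb, 0x27, 0x18]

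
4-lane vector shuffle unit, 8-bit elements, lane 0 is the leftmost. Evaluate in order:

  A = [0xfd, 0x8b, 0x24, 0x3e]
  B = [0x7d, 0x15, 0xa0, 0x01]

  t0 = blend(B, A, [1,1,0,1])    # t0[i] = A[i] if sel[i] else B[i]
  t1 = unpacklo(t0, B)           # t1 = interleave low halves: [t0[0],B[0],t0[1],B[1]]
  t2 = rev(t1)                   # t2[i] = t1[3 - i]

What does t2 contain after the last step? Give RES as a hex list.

→ t0 |fd|8b|a0|3e|
→ t1 |fd|7d|8b|15|
→ t2 |15|8b|7d|fd|

RES = [ 0x15  0x8b  0x7d  0xfd ]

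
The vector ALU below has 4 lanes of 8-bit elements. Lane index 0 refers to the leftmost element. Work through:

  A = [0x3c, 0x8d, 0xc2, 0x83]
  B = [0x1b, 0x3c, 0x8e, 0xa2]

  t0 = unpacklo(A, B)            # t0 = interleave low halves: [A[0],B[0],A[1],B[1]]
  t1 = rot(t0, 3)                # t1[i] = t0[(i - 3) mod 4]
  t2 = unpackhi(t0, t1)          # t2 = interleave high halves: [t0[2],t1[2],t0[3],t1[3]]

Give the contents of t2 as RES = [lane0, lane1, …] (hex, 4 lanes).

→ t0 |3c|1b|8d|3c|
→ t1 |1b|8d|3c|3c|
→ t2 |8d|3c|3c|3c|

RES = [ 0x8d  0x3c  0x3c  0x3c ]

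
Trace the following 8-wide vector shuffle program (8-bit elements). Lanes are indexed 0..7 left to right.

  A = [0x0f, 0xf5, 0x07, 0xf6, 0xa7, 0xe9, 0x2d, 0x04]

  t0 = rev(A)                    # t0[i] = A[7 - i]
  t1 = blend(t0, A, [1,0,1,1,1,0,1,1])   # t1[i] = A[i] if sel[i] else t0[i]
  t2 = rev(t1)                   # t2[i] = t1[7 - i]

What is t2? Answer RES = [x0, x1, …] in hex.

t0 = [0x04, 0x2d, 0xe9, 0xa7, 0xf6, 0x07, 0xf5, 0x0f]
t1 = [0x0f, 0x2d, 0x07, 0xf6, 0xa7, 0x07, 0x2d, 0x04]
t2 = [0x04, 0x2d, 0x07, 0xa7, 0xf6, 0x07, 0x2d, 0x0f]

RES = [0x04, 0x2d, 0x07, 0xa7, 0xf6, 0x07, 0x2d, 0x0f]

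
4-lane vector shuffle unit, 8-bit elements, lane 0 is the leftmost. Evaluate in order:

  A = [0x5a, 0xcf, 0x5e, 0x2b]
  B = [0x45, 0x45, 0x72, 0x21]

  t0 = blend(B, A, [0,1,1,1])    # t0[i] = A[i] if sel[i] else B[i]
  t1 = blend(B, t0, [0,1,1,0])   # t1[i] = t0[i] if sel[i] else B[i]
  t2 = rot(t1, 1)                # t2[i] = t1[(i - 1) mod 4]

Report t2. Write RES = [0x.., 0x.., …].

RES = [0x21, 0x45, 0xcf, 0x5e]

→ t0 |45|cf|5e|2b|
→ t1 |45|cf|5e|21|
→ t2 |21|45|cf|5e|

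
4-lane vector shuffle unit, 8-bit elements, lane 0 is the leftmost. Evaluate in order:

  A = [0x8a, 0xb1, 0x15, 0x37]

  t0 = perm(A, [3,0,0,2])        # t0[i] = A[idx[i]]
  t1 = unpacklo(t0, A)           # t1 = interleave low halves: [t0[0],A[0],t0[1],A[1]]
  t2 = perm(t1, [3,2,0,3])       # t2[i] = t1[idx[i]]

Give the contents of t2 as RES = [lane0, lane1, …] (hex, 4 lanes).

→ t0 |37|8a|8a|15|
→ t1 |37|8a|8a|b1|
→ t2 |b1|8a|37|b1|

RES = [0xb1, 0x8a, 0x37, 0xb1]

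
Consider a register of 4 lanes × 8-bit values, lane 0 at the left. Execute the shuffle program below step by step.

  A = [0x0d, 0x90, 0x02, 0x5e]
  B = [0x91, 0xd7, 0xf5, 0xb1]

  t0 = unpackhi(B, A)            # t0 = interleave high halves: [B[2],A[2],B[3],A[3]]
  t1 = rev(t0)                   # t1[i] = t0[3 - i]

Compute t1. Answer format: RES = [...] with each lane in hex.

RES = [ 0x5e  0xb1  0x02  0xf5 ]

t0 = [0xf5, 0x02, 0xb1, 0x5e]
t1 = [0x5e, 0xb1, 0x02, 0xf5]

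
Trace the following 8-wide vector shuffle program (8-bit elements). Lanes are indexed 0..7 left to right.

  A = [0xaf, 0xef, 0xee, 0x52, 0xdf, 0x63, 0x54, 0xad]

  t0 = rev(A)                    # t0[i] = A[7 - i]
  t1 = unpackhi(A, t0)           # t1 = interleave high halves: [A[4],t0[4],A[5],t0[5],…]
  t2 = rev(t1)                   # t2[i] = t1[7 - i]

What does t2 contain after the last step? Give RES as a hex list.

RES = [ 0xaf  0xad  0xef  0x54  0xee  0x63  0x52  0xdf ]

→ t0 |ad|54|63|df|52|ee|ef|af|
→ t1 |df|52|63|ee|54|ef|ad|af|
→ t2 |af|ad|ef|54|ee|63|52|df|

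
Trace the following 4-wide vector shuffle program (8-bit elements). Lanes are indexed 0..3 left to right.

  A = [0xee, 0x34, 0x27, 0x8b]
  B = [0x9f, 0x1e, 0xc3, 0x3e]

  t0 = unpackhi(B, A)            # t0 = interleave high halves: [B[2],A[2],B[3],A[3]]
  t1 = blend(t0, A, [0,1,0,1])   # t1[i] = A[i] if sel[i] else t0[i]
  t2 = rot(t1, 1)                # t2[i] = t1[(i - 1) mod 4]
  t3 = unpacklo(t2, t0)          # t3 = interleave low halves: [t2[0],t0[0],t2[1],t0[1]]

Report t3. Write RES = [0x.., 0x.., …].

t0 = [0xc3, 0x27, 0x3e, 0x8b]
t1 = [0xc3, 0x34, 0x3e, 0x8b]
t2 = [0x8b, 0xc3, 0x34, 0x3e]
t3 = [0x8b, 0xc3, 0xc3, 0x27]

RES = [0x8b, 0xc3, 0xc3, 0x27]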